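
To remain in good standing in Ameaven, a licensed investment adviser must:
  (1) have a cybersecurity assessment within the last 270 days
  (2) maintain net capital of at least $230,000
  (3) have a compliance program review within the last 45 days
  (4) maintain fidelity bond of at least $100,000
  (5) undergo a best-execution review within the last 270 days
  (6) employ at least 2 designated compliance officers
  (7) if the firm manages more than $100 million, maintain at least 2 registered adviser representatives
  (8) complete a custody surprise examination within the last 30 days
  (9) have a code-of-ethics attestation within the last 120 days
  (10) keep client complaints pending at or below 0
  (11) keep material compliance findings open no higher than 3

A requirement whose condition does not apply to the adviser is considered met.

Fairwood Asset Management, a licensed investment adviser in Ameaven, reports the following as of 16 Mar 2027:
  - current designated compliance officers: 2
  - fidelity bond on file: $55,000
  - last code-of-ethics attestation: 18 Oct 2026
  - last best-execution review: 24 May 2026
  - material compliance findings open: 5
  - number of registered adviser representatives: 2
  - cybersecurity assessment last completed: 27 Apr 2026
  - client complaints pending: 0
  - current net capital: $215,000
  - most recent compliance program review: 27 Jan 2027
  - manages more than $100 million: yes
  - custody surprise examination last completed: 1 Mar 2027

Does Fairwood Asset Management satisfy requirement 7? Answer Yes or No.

Yes

7. condition 'manages more than $100 million' holds; registered adviser representatives 2 ≥ 2 → met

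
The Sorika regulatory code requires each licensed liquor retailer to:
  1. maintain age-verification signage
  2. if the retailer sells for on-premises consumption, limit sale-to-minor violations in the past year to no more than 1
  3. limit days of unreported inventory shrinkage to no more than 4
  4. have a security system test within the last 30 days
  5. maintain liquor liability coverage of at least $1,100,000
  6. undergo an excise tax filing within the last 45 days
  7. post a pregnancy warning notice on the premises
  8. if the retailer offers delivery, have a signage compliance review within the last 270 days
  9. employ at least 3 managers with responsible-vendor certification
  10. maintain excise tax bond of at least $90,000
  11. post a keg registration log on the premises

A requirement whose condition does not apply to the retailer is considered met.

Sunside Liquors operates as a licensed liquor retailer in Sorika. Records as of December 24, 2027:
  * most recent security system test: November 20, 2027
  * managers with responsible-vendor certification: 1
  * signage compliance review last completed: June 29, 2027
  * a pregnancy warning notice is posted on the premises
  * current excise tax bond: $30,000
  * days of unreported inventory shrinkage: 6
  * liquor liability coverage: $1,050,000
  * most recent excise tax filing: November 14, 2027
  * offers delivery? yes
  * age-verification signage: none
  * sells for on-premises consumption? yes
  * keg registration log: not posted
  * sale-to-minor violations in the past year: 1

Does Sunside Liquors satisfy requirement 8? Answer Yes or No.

Yes

8. condition 'offers delivery' holds; signage compliance review 178 days ago vs limit 270 → met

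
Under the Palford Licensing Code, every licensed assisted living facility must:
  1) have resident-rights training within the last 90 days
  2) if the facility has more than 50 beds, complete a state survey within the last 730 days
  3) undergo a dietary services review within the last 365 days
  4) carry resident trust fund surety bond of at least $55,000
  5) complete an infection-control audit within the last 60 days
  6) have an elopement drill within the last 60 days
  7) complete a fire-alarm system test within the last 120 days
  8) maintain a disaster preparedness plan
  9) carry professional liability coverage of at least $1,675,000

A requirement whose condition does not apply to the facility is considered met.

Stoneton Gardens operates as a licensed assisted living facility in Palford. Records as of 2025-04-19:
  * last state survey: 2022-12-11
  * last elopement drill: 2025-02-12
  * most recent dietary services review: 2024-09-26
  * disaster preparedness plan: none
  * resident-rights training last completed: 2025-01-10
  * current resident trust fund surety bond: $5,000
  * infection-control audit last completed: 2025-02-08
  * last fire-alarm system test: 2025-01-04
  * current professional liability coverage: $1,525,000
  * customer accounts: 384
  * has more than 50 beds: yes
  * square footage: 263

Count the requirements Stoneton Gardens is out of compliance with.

7

1. resident-rights training 99 days ago vs limit 90 → not met
2. condition 'has more than 50 beds' holds; state survey 860 days ago vs limit 730 → not met
3. dietary services review 205 days ago vs limit 365 → met
4. resident trust fund surety bond $5,000 < $55,000 → not met
5. infection-control audit 70 days ago vs limit 60 → not met
6. elopement drill 66 days ago vs limit 60 → not met
7. fire-alarm system test 105 days ago vs limit 120 → met
8. disaster preparedness plan absent → not met
9. professional liability coverage $1,525,000 < $1,675,000 → not met
Not met: 7 of 9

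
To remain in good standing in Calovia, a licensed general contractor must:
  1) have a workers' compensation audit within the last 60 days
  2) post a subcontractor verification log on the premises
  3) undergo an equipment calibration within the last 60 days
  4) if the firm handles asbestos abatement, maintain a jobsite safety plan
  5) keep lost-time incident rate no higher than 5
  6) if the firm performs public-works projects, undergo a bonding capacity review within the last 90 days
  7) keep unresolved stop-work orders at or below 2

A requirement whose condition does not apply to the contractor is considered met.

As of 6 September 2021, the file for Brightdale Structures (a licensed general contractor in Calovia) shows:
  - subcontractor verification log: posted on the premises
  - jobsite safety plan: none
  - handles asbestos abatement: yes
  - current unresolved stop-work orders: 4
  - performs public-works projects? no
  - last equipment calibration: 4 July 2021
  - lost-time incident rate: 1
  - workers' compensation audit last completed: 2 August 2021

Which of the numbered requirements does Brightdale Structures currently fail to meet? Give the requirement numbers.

1. workers' compensation audit 35 days ago vs limit 60 → met
2. subcontractor verification log present → met
3. equipment calibration 64 days ago vs limit 60 → not met
4. condition 'handles asbestos abatement' holds; jobsite safety plan absent → not met
5. lost-time incident rate 1 ≤ 5 → met
6. condition 'performs public-works projects' does not hold → requirement n/a → met
7. unresolved stop-work orders 4 > 2 → not met
Not met: 3, 4, 7

3, 4, 7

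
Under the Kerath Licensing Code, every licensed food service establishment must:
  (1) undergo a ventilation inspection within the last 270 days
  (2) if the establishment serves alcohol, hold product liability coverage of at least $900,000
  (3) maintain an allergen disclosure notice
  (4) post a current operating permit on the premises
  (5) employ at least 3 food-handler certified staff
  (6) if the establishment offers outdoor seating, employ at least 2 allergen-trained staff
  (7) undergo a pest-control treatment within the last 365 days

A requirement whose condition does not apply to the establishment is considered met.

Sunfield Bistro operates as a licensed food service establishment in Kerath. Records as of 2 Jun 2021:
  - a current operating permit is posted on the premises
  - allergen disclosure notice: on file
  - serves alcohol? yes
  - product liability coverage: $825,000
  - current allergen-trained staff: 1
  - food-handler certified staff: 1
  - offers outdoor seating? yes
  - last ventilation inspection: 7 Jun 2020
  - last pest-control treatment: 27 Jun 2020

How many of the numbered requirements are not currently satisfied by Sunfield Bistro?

1. ventilation inspection 360 days ago vs limit 270 → not met
2. condition 'serves alcohol' holds; product liability coverage $825,000 < $900,000 → not met
3. allergen disclosure notice present → met
4. current operating permit present → met
5. food-handler certified staff 1 < 3 → not met
6. condition 'offers outdoor seating' holds; allergen-trained staff 1 < 2 → not met
7. pest-control treatment 340 days ago vs limit 365 → met
Not met: 4 of 7

4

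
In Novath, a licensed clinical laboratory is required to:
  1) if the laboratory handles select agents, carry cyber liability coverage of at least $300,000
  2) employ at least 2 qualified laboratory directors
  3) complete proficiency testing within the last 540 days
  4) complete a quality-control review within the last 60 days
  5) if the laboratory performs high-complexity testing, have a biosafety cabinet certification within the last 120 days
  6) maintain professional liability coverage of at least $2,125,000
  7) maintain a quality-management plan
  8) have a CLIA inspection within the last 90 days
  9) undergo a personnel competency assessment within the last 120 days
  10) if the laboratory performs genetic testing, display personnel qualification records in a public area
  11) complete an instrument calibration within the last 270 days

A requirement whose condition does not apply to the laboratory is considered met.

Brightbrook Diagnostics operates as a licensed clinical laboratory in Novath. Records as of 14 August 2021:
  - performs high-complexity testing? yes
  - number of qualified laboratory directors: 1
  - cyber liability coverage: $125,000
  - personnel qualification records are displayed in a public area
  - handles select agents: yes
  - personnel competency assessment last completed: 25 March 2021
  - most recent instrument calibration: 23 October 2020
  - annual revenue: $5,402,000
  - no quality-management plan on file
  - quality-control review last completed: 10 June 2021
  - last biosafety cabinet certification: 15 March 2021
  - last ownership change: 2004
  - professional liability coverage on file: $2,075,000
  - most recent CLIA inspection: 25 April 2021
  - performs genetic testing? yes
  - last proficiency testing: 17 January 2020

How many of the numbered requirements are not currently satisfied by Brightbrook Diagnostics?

1. condition 'handles select agents' holds; cyber liability coverage $125,000 < $300,000 → not met
2. qualified laboratory directors 1 < 2 → not met
3. proficiency testing 575 days ago vs limit 540 → not met
4. quality-control review 65 days ago vs limit 60 → not met
5. condition 'performs high-complexity testing' holds; biosafety cabinet certification 152 days ago vs limit 120 → not met
6. professional liability coverage $2,075,000 < $2,125,000 → not met
7. quality-management plan absent → not met
8. CLIA inspection 111 days ago vs limit 90 → not met
9. personnel competency assessment 142 days ago vs limit 120 → not met
10. condition 'performs genetic testing' holds; personnel qualification records present → met
11. instrument calibration 295 days ago vs limit 270 → not met
Not met: 10 of 11

10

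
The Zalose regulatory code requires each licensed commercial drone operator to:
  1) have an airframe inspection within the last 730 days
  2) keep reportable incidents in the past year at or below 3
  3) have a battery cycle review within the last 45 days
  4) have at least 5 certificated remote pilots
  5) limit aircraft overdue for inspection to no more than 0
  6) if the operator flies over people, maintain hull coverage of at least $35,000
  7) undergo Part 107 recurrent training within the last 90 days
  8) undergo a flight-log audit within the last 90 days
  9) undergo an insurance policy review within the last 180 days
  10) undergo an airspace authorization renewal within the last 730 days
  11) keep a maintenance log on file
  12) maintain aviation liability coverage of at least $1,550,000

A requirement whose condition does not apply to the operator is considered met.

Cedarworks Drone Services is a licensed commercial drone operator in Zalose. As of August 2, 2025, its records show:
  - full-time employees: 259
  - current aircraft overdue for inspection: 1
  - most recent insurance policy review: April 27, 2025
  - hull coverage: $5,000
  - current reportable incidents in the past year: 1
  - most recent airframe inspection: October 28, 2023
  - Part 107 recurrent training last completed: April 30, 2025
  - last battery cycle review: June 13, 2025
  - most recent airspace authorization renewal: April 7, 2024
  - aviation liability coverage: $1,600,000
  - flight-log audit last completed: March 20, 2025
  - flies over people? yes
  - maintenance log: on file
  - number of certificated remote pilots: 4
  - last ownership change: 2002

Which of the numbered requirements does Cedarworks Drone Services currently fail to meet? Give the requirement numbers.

3, 4, 5, 6, 7, 8

1. airframe inspection 644 days ago vs limit 730 → met
2. reportable incidents in the past year 1 ≤ 3 → met
3. battery cycle review 50 days ago vs limit 45 → not met
4. certificated remote pilots 4 < 5 → not met
5. aircraft overdue for inspection 1 > 0 → not met
6. condition 'flies over people' holds; hull coverage $5,000 < $35,000 → not met
7. Part 107 recurrent training 94 days ago vs limit 90 → not met
8. flight-log audit 135 days ago vs limit 90 → not met
9. insurance policy review 97 days ago vs limit 180 → met
10. airspace authorization renewal 482 days ago vs limit 730 → met
11. maintenance log present → met
12. aviation liability coverage $1,600,000 ≥ $1,550,000 → met
Not met: 3, 4, 5, 6, 7, 8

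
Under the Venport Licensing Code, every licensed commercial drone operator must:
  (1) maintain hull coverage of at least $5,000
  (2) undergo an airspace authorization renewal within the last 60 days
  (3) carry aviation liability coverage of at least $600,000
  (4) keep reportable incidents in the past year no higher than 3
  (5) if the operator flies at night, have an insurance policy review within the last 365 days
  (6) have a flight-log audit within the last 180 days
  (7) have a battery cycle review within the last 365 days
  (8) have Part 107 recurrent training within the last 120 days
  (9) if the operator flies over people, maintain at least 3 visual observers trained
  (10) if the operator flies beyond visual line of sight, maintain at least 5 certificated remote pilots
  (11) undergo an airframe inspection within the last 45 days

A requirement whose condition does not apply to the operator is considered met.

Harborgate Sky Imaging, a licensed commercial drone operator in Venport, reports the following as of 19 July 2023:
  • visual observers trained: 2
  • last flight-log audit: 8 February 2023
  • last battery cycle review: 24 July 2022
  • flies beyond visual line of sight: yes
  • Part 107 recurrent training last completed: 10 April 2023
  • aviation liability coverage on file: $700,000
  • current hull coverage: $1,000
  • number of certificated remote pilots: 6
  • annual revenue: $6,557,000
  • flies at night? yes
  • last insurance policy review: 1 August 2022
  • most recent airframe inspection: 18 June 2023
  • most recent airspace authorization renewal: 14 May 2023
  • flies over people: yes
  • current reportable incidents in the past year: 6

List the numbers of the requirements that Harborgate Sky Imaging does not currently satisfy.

1. hull coverage $1,000 < $5,000 → not met
2. airspace authorization renewal 66 days ago vs limit 60 → not met
3. aviation liability coverage $700,000 ≥ $600,000 → met
4. reportable incidents in the past year 6 > 3 → not met
5. condition 'flies at night' holds; insurance policy review 352 days ago vs limit 365 → met
6. flight-log audit 161 days ago vs limit 180 → met
7. battery cycle review 360 days ago vs limit 365 → met
8. Part 107 recurrent training 100 days ago vs limit 120 → met
9. condition 'flies over people' holds; visual observers trained 2 < 3 → not met
10. condition 'flies beyond visual line of sight' holds; certificated remote pilots 6 ≥ 5 → met
11. airframe inspection 31 days ago vs limit 45 → met
Not met: 1, 2, 4, 9

1, 2, 4, 9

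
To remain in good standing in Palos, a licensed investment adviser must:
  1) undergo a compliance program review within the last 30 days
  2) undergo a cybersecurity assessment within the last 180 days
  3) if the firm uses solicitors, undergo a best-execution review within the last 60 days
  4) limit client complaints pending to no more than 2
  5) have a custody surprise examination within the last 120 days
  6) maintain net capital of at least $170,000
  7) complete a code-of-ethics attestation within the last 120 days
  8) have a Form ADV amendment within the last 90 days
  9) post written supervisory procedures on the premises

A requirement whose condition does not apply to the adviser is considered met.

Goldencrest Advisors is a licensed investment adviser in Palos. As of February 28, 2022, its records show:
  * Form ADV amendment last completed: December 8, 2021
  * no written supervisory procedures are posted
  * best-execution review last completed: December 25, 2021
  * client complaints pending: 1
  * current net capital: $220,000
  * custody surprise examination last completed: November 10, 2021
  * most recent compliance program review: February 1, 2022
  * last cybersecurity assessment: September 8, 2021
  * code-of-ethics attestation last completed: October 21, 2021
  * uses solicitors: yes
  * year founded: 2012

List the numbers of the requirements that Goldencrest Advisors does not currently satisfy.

1. compliance program review 27 days ago vs limit 30 → met
2. cybersecurity assessment 173 days ago vs limit 180 → met
3. condition 'uses solicitors' holds; best-execution review 65 days ago vs limit 60 → not met
4. client complaints pending 1 ≤ 2 → met
5. custody surprise examination 110 days ago vs limit 120 → met
6. net capital $220,000 ≥ $170,000 → met
7. code-of-ethics attestation 130 days ago vs limit 120 → not met
8. Form ADV amendment 82 days ago vs limit 90 → met
9. written supervisory procedures absent → not met
Not met: 3, 7, 9

3, 7, 9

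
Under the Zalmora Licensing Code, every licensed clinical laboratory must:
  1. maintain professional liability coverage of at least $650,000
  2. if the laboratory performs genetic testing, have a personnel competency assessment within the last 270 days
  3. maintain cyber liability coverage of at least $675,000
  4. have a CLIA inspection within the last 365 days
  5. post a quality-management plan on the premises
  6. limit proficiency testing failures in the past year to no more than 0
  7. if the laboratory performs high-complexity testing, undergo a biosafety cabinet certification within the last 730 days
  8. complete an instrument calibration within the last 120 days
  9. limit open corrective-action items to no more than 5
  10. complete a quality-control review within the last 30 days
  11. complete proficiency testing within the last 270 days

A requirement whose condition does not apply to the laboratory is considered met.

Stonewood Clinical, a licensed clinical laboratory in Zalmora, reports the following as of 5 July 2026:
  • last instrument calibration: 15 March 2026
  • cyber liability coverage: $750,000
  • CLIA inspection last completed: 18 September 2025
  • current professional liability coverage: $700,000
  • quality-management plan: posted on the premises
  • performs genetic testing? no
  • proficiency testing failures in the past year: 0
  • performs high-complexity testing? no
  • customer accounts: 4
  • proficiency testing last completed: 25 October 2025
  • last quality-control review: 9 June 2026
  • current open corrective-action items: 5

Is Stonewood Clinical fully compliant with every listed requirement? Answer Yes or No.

Yes

1. professional liability coverage $700,000 ≥ $650,000 → met
2. condition 'performs genetic testing' does not hold → requirement n/a → met
3. cyber liability coverage $750,000 ≥ $675,000 → met
4. CLIA inspection 290 days ago vs limit 365 → met
5. quality-management plan present → met
6. proficiency testing failures in the past year 0 ≤ 0 → met
7. condition 'performs high-complexity testing' does not hold → requirement n/a → met
8. instrument calibration 112 days ago vs limit 120 → met
9. open corrective-action items 5 ≤ 5 → met
10. quality-control review 26 days ago vs limit 30 → met
11. proficiency testing 253 days ago vs limit 270 → met
All met.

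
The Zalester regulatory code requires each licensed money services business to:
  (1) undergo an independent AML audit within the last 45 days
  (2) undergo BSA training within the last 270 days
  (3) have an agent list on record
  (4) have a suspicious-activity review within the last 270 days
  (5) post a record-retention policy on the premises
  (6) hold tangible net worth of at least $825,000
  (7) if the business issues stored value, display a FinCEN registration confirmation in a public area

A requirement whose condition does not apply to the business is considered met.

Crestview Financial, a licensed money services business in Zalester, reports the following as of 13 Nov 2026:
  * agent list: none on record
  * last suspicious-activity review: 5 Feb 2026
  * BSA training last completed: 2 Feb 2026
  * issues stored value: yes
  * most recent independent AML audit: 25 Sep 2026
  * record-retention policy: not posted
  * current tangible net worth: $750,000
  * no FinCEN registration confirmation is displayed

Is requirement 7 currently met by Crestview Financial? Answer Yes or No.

No

7. condition 'issues stored value' holds; FinCEN registration confirmation absent → not met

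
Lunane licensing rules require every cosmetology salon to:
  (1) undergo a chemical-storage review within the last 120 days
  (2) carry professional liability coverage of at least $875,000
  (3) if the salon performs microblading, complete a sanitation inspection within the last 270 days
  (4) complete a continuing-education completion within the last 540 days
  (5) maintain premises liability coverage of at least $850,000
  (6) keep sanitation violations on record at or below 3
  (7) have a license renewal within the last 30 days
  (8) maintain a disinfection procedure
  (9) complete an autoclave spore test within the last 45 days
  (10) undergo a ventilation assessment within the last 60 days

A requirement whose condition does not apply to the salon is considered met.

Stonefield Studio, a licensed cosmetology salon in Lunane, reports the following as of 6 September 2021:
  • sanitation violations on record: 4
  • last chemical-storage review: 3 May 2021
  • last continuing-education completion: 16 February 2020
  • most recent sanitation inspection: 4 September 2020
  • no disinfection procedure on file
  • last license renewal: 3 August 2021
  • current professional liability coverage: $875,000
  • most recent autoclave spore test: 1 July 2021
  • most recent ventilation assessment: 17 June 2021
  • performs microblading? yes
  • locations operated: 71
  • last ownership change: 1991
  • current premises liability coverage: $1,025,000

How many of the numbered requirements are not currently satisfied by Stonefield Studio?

8

1. chemical-storage review 126 days ago vs limit 120 → not met
2. professional liability coverage $875,000 ≥ $875,000 → met
3. condition 'performs microblading' holds; sanitation inspection 367 days ago vs limit 270 → not met
4. continuing-education completion 568 days ago vs limit 540 → not met
5. premises liability coverage $1,025,000 ≥ $850,000 → met
6. sanitation violations on record 4 > 3 → not met
7. license renewal 34 days ago vs limit 30 → not met
8. disinfection procedure absent → not met
9. autoclave spore test 67 days ago vs limit 45 → not met
10. ventilation assessment 81 days ago vs limit 60 → not met
Not met: 8 of 10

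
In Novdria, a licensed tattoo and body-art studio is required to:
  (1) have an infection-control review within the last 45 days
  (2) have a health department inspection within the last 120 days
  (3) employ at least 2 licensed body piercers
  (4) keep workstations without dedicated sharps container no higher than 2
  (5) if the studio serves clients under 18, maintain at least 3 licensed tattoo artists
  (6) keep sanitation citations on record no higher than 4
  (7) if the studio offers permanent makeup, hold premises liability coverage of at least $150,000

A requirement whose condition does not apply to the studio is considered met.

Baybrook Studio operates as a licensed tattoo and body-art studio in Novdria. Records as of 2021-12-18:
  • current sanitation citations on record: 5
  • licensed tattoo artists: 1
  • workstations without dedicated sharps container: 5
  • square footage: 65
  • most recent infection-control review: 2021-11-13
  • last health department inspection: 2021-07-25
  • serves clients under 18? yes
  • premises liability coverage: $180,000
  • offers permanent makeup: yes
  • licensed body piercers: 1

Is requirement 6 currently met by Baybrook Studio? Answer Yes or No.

6. sanitation citations on record 5 > 4 → not met

No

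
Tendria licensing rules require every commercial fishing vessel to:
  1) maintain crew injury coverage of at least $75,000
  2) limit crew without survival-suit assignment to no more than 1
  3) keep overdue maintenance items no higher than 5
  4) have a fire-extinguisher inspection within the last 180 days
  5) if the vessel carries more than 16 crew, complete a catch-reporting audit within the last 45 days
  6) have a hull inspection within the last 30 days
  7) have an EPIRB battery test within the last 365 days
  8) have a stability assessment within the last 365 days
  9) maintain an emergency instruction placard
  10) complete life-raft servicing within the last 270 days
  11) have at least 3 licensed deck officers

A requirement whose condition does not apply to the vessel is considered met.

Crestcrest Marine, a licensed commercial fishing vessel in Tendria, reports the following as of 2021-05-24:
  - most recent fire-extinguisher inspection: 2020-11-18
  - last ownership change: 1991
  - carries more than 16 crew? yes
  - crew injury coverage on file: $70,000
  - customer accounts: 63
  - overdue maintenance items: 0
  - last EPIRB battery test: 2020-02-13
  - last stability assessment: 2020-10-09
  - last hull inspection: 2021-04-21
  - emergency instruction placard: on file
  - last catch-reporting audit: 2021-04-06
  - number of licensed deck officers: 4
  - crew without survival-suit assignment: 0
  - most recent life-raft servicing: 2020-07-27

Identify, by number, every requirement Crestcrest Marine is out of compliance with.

1, 4, 5, 6, 7, 10

1. crew injury coverage $70,000 < $75,000 → not met
2. crew without survival-suit assignment 0 ≤ 1 → met
3. overdue maintenance items 0 ≤ 5 → met
4. fire-extinguisher inspection 187 days ago vs limit 180 → not met
5. condition 'carries more than 16 crew' holds; catch-reporting audit 48 days ago vs limit 45 → not met
6. hull inspection 33 days ago vs limit 30 → not met
7. EPIRB battery test 466 days ago vs limit 365 → not met
8. stability assessment 227 days ago vs limit 365 → met
9. emergency instruction placard present → met
10. life-raft servicing 301 days ago vs limit 270 → not met
11. licensed deck officers 4 ≥ 3 → met
Not met: 1, 4, 5, 6, 7, 10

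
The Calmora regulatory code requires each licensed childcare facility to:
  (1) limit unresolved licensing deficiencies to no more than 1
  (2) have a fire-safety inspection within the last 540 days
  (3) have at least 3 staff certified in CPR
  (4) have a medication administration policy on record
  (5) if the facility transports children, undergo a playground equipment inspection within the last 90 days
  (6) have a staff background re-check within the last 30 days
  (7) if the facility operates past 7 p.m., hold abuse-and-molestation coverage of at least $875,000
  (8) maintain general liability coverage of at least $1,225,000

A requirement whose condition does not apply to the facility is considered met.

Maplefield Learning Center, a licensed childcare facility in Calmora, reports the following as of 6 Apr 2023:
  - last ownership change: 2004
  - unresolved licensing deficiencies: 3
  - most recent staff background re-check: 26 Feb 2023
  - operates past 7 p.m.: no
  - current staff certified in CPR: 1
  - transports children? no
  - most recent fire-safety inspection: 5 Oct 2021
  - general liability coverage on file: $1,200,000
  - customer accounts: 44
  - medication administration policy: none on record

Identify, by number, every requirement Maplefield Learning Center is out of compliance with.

1, 2, 3, 4, 6, 8

1. unresolved licensing deficiencies 3 > 1 → not met
2. fire-safety inspection 548 days ago vs limit 540 → not met
3. staff certified in CPR 1 < 3 → not met
4. medication administration policy absent → not met
5. condition 'transports children' does not hold → requirement n/a → met
6. staff background re-check 39 days ago vs limit 30 → not met
7. condition 'operates past 7 p.m.' does not hold → requirement n/a → met
8. general liability coverage $1,200,000 < $1,225,000 → not met
Not met: 1, 2, 3, 4, 6, 8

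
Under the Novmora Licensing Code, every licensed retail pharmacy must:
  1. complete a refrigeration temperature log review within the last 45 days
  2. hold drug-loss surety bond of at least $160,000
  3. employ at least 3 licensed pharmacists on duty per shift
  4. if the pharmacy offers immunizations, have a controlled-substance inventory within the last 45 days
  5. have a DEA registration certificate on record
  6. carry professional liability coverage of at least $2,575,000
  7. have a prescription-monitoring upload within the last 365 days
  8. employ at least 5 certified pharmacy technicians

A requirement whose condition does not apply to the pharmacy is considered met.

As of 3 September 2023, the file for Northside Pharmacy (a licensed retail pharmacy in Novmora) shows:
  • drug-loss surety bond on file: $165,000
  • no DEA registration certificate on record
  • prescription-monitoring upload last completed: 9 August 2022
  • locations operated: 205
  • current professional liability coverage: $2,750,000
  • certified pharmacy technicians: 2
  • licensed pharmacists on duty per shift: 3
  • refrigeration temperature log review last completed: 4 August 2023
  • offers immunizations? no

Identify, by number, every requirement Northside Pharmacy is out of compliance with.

5, 7, 8

1. refrigeration temperature log review 30 days ago vs limit 45 → met
2. drug-loss surety bond $165,000 ≥ $160,000 → met
3. licensed pharmacists on duty per shift 3 ≥ 3 → met
4. condition 'offers immunizations' does not hold → requirement n/a → met
5. DEA registration certificate absent → not met
6. professional liability coverage $2,750,000 ≥ $2,575,000 → met
7. prescription-monitoring upload 390 days ago vs limit 365 → not met
8. certified pharmacy technicians 2 < 5 → not met
Not met: 5, 7, 8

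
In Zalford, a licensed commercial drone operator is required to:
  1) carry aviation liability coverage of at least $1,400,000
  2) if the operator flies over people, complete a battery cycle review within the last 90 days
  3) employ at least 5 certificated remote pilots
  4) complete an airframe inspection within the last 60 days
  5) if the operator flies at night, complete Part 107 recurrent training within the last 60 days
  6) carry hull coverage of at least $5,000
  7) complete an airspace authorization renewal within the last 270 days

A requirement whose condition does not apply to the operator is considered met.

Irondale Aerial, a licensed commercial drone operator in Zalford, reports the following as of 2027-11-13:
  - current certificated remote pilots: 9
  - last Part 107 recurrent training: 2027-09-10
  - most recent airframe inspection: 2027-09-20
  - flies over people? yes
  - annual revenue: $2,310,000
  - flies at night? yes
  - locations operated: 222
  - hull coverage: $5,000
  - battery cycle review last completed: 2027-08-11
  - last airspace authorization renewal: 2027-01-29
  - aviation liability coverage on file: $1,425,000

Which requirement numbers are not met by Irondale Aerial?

2, 5, 7

1. aviation liability coverage $1,425,000 ≥ $1,400,000 → met
2. condition 'flies over people' holds; battery cycle review 94 days ago vs limit 90 → not met
3. certificated remote pilots 9 ≥ 5 → met
4. airframe inspection 54 days ago vs limit 60 → met
5. condition 'flies at night' holds; Part 107 recurrent training 64 days ago vs limit 60 → not met
6. hull coverage $5,000 ≥ $5,000 → met
7. airspace authorization renewal 288 days ago vs limit 270 → not met
Not met: 2, 5, 7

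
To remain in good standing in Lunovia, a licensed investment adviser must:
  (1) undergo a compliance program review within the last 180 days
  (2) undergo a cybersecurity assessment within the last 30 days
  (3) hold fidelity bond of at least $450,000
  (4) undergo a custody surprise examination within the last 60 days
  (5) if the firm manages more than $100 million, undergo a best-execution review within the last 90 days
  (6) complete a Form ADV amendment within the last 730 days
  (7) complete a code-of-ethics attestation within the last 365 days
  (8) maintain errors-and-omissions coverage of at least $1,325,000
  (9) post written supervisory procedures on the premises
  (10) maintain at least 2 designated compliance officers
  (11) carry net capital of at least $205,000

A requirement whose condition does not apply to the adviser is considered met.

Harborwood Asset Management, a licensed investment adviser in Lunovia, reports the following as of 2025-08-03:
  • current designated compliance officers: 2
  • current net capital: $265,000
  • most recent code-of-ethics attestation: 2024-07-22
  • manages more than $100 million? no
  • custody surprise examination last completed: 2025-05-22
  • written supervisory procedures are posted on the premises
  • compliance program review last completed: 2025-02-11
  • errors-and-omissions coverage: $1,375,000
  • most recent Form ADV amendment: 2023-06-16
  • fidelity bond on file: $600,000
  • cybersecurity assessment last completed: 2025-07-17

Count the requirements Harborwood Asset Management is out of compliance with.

1. compliance program review 173 days ago vs limit 180 → met
2. cybersecurity assessment 17 days ago vs limit 30 → met
3. fidelity bond $600,000 ≥ $450,000 → met
4. custody surprise examination 73 days ago vs limit 60 → not met
5. condition 'manages more than $100 million' does not hold → requirement n/a → met
6. Form ADV amendment 779 days ago vs limit 730 → not met
7. code-of-ethics attestation 377 days ago vs limit 365 → not met
8. errors-and-omissions coverage $1,375,000 ≥ $1,325,000 → met
9. written supervisory procedures present → met
10. designated compliance officers 2 ≥ 2 → met
11. net capital $265,000 ≥ $205,000 → met
Not met: 3 of 11

3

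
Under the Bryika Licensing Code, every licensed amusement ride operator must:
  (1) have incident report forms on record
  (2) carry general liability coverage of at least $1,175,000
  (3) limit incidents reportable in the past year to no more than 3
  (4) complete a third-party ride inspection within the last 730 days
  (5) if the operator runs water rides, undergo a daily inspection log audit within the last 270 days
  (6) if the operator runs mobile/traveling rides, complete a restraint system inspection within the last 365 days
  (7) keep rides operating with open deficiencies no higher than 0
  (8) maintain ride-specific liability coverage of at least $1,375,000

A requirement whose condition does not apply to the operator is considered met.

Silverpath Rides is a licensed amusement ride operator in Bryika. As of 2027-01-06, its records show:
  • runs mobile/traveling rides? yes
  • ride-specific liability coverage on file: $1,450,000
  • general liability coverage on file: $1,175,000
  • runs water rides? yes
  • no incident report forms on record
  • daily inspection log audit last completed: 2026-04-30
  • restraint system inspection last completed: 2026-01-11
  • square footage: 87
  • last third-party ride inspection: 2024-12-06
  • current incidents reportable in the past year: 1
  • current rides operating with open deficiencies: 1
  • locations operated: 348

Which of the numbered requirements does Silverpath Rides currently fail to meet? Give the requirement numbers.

1. incident report forms absent → not met
2. general liability coverage $1,175,000 ≥ $1,175,000 → met
3. incidents reportable in the past year 1 ≤ 3 → met
4. third-party ride inspection 761 days ago vs limit 730 → not met
5. condition 'runs water rides' holds; daily inspection log audit 251 days ago vs limit 270 → met
6. condition 'runs mobile/traveling rides' holds; restraint system inspection 360 days ago vs limit 365 → met
7. rides operating with open deficiencies 1 > 0 → not met
8. ride-specific liability coverage $1,450,000 ≥ $1,375,000 → met
Not met: 1, 4, 7

1, 4, 7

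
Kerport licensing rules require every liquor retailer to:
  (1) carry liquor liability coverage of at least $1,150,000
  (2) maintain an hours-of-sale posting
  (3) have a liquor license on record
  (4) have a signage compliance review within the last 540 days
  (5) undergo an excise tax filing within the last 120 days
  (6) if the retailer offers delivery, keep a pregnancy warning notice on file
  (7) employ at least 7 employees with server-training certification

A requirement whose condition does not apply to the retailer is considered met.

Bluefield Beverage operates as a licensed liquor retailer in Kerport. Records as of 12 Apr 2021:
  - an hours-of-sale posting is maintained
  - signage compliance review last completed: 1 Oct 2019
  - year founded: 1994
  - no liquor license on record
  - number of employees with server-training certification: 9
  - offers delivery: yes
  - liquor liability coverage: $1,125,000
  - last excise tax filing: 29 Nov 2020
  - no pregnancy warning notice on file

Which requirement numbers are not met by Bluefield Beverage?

1, 3, 4, 5, 6

1. liquor liability coverage $1,125,000 < $1,150,000 → not met
2. hours-of-sale posting present → met
3. liquor license absent → not met
4. signage compliance review 559 days ago vs limit 540 → not met
5. excise tax filing 134 days ago vs limit 120 → not met
6. condition 'offers delivery' holds; pregnancy warning notice absent → not met
7. employees with server-training certification 9 ≥ 7 → met
Not met: 1, 3, 4, 5, 6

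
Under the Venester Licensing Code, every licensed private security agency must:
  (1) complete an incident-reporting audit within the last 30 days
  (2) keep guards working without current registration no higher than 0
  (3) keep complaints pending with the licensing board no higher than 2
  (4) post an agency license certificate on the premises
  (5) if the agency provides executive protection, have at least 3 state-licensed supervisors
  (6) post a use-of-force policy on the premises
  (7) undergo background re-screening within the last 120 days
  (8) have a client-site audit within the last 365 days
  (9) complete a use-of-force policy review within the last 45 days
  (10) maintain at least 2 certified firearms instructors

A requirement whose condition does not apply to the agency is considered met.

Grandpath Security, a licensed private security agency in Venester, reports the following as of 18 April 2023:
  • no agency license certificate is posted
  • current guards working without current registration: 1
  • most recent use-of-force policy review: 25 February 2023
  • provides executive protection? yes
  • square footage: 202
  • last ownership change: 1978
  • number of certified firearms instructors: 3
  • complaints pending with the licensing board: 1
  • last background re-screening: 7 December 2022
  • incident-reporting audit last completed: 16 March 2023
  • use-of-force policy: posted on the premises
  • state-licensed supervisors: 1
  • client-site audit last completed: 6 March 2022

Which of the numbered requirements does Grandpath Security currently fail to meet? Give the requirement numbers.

1, 2, 4, 5, 7, 8, 9

1. incident-reporting audit 33 days ago vs limit 30 → not met
2. guards working without current registration 1 > 0 → not met
3. complaints pending with the licensing board 1 ≤ 2 → met
4. agency license certificate absent → not met
5. condition 'provides executive protection' holds; state-licensed supervisors 1 < 3 → not met
6. use-of-force policy present → met
7. background re-screening 132 days ago vs limit 120 → not met
8. client-site audit 408 days ago vs limit 365 → not met
9. use-of-force policy review 52 days ago vs limit 45 → not met
10. certified firearms instructors 3 ≥ 2 → met
Not met: 1, 2, 4, 5, 7, 8, 9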